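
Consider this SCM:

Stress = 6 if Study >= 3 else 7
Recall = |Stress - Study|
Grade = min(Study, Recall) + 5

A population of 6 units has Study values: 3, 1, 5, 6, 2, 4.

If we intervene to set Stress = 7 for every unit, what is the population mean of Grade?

7

Every unit gets Stress=7 under the intervention. Grade values become 8, 6, 7, 6, 7, 8; E[Grade|do(Stress=7)] = 7.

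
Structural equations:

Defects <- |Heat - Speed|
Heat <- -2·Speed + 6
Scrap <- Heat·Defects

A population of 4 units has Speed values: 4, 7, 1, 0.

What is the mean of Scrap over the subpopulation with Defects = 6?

Conditioning on Defects=6 selects the 2 unit(s) with Speed ∈ {4, 0}. Their Scrap values: -12, 36. Mean = 12.

12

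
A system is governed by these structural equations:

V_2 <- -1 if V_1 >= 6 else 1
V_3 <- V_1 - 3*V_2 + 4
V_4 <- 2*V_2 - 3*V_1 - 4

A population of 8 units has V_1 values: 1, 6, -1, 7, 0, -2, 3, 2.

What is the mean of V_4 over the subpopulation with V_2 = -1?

Observing V_2=-1 restricts to units where V_2's equation naturally yields -1: V_1 ∈ {6, 7}. In that subpopulation V_4 = -24, -27, mean -25.5.

-25.5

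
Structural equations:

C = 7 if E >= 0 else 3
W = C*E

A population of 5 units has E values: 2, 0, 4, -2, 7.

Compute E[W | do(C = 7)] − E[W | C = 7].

-7.35

Under do(C=7), C's equation is replaced by C=7 for every unit. Per-unit W: 14, 0, 28, -14, 49. Mean = 15.4.
Conditioning on C=7 selects the 4 unit(s) with E ∈ {2, 0, 4, 7}. Their W values: 14, 0, 28, 49. Mean = 22.75.
Difference = 15.4 − 22.75 = -7.35.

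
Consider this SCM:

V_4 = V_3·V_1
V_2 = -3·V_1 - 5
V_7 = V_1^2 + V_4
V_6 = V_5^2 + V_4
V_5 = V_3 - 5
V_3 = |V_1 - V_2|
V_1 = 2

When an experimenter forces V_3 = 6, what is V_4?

12

The intervention breaks the incoming arrows to V_3: V_3 = |V_1 - V_2| no longer applies, and V_3 = 6.
V_4 = V_3·V_1  [with V_3=6, V_1=2]  = 12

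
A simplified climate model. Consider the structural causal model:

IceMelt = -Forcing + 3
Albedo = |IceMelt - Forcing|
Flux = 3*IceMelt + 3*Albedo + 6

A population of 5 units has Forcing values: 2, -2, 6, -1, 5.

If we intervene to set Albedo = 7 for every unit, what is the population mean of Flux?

Every unit gets Albedo=7 under the intervention. Flux values become 30, 42, 18, 39, 21; E[Flux|do(Albedo=7)] = 30.

30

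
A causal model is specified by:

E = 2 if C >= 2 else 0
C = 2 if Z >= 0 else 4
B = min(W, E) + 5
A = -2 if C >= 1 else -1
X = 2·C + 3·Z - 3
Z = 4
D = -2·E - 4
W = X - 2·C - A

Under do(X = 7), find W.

5

Intervening sets X = 7 and removes its equation (X = 2·C + 3·Z - 3).
C = 2 if Z >= 0 else 4  [with Z=4]  = 2
A = -2 if C >= 1 else -1  [with C=2]  = -2
W = X - 2·C - A  [with X=7, C=2, A=-2]  = 5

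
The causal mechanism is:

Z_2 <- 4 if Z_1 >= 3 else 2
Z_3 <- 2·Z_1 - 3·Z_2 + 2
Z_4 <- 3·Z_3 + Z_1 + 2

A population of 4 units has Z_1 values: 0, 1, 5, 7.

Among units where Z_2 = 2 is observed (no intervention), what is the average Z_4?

-6.5

Observing Z_2=2 restricts to units where Z_2's equation naturally yields 2: Z_1 ∈ {0, 1}. In that subpopulation Z_4 = -10, -3, mean -6.5.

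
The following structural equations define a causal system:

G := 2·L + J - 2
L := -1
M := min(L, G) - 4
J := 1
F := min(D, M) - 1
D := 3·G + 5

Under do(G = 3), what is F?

The intervention breaks the incoming arrows to G: G := 2·L + J - 2 no longer applies, and G = 3.
D = 3·G + 5  [with G=3]  = 14
M = min(L, G) - 4  [with L=-1, G=3]  = -5
F = min(D, M) - 1  [with D=14, M=-5]  = -6

-6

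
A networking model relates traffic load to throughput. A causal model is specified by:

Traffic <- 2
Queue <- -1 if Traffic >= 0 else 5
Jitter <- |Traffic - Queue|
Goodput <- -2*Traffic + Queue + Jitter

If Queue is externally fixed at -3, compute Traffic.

2

Under do(Queue=-3), the mechanism Queue <- -1 if Traffic >= 0 else 5 is discarded; Queue is fixed at -3.
Traffic is not downstream of the intervention, so its value is determined by the original equations.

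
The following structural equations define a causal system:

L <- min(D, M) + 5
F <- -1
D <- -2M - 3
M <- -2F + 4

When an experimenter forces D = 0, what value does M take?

Under do(D=0), the mechanism D <- -2M - 3 is discarded; D is fixed at 0.
Since M is not a descendant of the intervened variable, it is unaffected.
M = -2F + 4  [with F=-1]  = 6

6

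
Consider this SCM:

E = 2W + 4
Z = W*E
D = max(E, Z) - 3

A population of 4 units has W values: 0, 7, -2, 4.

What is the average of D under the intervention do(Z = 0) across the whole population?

do(Z=0) breaks Z's dependence on W. With Z=0 fixed, D across the units is 1, 15, -3, 9, mean 5.5.

5.5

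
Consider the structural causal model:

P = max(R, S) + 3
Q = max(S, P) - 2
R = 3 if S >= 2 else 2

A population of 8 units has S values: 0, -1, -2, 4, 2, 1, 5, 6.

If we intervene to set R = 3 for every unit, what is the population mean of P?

6.75

Every unit gets R=3 under the intervention. P values become 6, 6, 6, 7, 6, 6, 8, 9; E[P|do(R=3)] = 6.75.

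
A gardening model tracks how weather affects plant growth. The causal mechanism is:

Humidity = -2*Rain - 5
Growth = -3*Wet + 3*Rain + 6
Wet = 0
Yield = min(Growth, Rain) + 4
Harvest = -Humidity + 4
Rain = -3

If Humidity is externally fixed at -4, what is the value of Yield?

Intervening sets Humidity = -4 and removes its equation (Humidity = -2*Rain - 5).
No directed path runs from Humidity to Yield, so Yield keeps its natural value.
Growth = -3*Wet + 3*Rain + 6  [with Wet=0, Rain=-3]  = -3
Yield = min(Growth, Rain) + 4  [with Growth=-3, Rain=-3]  = 1

1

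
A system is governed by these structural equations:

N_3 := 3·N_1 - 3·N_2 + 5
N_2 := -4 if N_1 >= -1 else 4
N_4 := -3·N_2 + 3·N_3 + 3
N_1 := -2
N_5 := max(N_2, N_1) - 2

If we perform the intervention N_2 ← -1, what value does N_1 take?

-2

Under do(N_2=-1), the mechanism N_2 := -4 if N_1 >= -1 else 4 is discarded; N_2 is fixed at -1.
N_1 is not downstream of the intervention, so its value is determined by the original equations.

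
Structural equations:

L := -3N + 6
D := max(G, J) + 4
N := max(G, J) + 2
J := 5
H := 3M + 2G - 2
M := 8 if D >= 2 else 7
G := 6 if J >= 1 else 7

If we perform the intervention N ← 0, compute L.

Under do(N=0), the mechanism N := max(G, J) + 2 is discarded; N is fixed at 0.
L = -3N + 6  [with N=0]  = 6

6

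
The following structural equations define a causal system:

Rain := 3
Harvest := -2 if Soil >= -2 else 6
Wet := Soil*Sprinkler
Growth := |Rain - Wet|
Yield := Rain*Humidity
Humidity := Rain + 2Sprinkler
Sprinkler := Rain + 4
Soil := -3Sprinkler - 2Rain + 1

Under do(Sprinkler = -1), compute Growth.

do(Sprinkler=-1) replaces the equation Sprinkler := Rain + 4 with the constant Sprinkler = -1.
Soil = -3Sprinkler - 2Rain + 1  [with Sprinkler=-1, Rain=3]  = -2
Wet = Soil*Sprinkler  [with Soil=-2, Sprinkler=-1]  = 2
Growth = |Rain - Wet|  [with Rain=3, Wet=2]  = 1

1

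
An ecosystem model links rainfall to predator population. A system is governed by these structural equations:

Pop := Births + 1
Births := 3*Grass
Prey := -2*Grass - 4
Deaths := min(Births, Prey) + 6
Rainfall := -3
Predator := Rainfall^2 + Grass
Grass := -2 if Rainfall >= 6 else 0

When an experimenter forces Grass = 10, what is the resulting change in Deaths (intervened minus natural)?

-20

Under do(Grass=10), the mechanism Grass := -2 if Rainfall >= 6 else 0 is discarded; Grass is fixed at 10.
Prey = -2*Grass - 4  [with Grass=10]  = -24
Births = 3*Grass  [with Grass=10]  = 30
Deaths = min(Births, Prey) + 6  [with Births=30, Prey=-24]  = -18
Without intervention: Grass = -2 if Rainfall >= 6 else 0  [with Rainfall=-3]  = 0; Prey = -2*Grass - 4  [with Grass=0]  = -4; Births = 3*Grass  [with Grass=0]  = 0; Deaths = min(Births, Prey) + 6  [with Births=0, Prey=-4]  = 2.
Change = -18 − 2 = -20.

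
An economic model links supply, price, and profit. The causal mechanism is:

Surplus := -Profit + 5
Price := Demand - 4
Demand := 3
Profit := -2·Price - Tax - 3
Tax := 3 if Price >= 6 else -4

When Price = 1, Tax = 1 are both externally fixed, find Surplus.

Under do(Price = 1, Tax = 1), each intervened variable's structural equation is replaced by its fixed value.
Profit = -2·Price - Tax - 3  [with Price=1, Tax=1]  = -6
Surplus = -Profit + 5  [with Profit=-6]  = 11

11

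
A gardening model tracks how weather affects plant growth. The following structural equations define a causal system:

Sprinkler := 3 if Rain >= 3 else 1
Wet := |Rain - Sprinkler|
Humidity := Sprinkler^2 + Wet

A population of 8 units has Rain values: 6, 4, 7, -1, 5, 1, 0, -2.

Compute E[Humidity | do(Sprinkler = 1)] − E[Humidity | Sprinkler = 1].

Under do(Sprinkler=1), Sprinkler's equation is replaced by Sprinkler=1 for every unit. Per-unit Humidity: 6, 4, 7, 3, 5, 1, 2, 4. Mean = 4.
Observing Sprinkler=1 restricts to units where Sprinkler's equation naturally yields 1: Rain ∈ {-1, 1, 0, -2}. In that subpopulation Humidity = 3, 1, 2, 4, mean 2.5.
Difference = 4 − 2.5 = 1.5.

1.5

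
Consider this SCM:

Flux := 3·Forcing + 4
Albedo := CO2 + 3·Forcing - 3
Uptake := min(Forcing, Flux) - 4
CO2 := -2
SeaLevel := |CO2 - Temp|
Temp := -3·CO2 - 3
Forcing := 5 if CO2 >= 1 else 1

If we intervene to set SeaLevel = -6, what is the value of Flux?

7

The intervention breaks the incoming arrows to SeaLevel: SeaLevel := |CO2 - Temp| no longer applies, and SeaLevel = -6.
Since Flux is not a descendant of the intervened variable, it is unaffected.
Forcing = 5 if CO2 >= 1 else 1  [with CO2=-2]  = 1
Flux = 3·Forcing + 4  [with Forcing=1]  = 7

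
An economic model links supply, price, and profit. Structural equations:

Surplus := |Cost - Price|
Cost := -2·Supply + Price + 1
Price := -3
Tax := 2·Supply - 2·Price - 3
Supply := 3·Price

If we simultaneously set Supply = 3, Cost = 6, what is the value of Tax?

Setting Supply = 3, Cost = 6 by intervention discards those variables' equations.
Tax = 2·Supply - 2·Price - 3  [with Supply=3, Price=-3]  = 9

9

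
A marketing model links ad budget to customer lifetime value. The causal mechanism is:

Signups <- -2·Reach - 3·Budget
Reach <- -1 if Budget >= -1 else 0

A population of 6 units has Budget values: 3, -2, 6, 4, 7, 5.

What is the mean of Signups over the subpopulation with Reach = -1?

-13

Observing Reach=-1 restricts to units where Reach's equation naturally yields -1: Budget ∈ {3, 6, 4, 7, 5}. In that subpopulation Signups = -7, -16, -10, -19, -13, mean -13.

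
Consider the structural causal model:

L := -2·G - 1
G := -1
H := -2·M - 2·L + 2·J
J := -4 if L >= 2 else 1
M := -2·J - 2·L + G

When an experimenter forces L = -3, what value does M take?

Under do(L=-3), the mechanism L := -2·G - 1 is discarded; L is fixed at -3.
J = -4 if L >= 2 else 1  [with L=-3]  = 1
M = -2·J - 2·L + G  [with J=1, L=-3, G=-1]  = 3

3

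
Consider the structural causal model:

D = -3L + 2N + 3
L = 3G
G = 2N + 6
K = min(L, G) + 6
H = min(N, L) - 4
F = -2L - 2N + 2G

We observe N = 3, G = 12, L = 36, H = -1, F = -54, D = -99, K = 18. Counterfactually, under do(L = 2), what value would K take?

8

The intervention breaks the incoming arrows to L: L = 3G no longer applies, and L = 2.
G = 2N + 6  [with N=3]  = 12
K = min(L, G) + 6  [with L=2, G=12]  = 8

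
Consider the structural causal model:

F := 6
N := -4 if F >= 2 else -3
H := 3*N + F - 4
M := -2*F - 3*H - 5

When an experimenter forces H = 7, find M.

-38

The intervention breaks the incoming arrows to H: H := 3*N + F - 4 no longer applies, and H = 7.
M = -2*F - 3*H - 5  [with F=6, H=7]  = -38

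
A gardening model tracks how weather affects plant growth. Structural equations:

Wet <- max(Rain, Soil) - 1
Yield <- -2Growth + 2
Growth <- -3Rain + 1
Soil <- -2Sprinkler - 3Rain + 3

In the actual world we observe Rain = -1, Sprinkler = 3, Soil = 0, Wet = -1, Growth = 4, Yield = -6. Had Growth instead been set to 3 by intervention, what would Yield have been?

-4

The intervention breaks the incoming arrows to Growth: Growth <- -3Rain + 1 no longer applies, and Growth = 3.
Yield = -2Growth + 2  [with Growth=3]  = -4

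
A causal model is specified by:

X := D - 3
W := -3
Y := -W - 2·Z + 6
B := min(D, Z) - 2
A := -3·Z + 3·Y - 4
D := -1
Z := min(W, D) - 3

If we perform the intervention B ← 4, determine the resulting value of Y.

Under do(B=4), the mechanism B := min(D, Z) - 2 is discarded; B is fixed at 4.
Since Y is not a descendant of the intervened variable, it is unaffected.
Z = min(W, D) - 3  [with W=-3, D=-1]  = -6
Y = -W - 2·Z + 6  [with W=-3, Z=-6]  = 21

21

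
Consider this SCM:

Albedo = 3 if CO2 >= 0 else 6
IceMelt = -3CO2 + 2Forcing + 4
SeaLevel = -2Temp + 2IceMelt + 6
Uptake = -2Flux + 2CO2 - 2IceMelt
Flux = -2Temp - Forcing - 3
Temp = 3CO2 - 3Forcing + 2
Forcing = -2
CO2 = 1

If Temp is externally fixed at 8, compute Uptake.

42

The intervention breaks the incoming arrows to Temp: Temp = 3CO2 - 3Forcing + 2 no longer applies, and Temp = 8.
IceMelt = -3CO2 + 2Forcing + 4  [with CO2=1, Forcing=-2]  = -3
Flux = -2Temp - Forcing - 3  [with Temp=8, Forcing=-2]  = -17
Uptake = -2Flux + 2CO2 - 2IceMelt  [with Flux=-17, CO2=1, IceMelt=-3]  = 42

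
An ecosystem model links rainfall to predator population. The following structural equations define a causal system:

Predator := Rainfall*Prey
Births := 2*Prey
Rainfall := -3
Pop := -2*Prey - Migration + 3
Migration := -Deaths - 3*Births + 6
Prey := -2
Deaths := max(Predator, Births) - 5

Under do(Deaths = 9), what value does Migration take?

9

The intervention breaks the incoming arrows to Deaths: Deaths := max(Predator, Births) - 5 no longer applies, and Deaths = 9.
Births = 2*Prey  [with Prey=-2]  = -4
Migration = -Deaths - 3*Births + 6  [with Deaths=9, Births=-4]  = 9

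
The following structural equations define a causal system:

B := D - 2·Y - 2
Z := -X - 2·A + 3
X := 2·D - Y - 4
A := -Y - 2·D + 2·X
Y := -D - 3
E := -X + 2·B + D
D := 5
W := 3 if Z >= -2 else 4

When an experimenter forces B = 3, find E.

-3

The intervention breaks the incoming arrows to B: B := D - 2·Y - 2 no longer applies, and B = 3.
Y = -D - 3  [with D=5]  = -8
X = 2·D - Y - 4  [with D=5, Y=-8]  = 14
E = -X + 2·B + D  [with X=14, B=3, D=5]  = -3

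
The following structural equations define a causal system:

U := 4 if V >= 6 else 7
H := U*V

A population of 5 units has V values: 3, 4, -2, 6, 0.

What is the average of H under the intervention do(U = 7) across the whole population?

do(U=7) breaks U's dependence on V. With U=7 fixed, H across the units is 21, 28, -14, 42, 0, mean 15.4.

15.4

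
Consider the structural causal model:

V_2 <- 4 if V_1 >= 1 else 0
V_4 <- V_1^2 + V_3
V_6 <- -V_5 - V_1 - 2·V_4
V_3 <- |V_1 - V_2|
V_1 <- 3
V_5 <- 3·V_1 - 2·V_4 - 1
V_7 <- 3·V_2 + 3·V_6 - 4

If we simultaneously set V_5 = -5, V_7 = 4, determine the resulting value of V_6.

Under do(V_5 = -5, V_7 = 4), each intervened variable's structural equation is replaced by its fixed value.
V_2 = 4 if V_1 >= 1 else 0  [with V_1=3]  = 4
V_3 = |V_1 - V_2|  [with V_1=3, V_2=4]  = 1
V_4 = V_1^2 + V_3  [with V_1=3, V_3=1]  = 10
V_6 = -V_5 - V_1 - 2·V_4  [with V_5=-5, V_1=3, V_4=10]  = -18

-18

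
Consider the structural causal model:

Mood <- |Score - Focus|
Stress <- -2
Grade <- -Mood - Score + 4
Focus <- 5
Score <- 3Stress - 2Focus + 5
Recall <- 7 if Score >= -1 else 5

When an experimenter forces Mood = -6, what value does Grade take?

21

Under do(Mood=-6), the mechanism Mood <- |Score - Focus| is discarded; Mood is fixed at -6.
Score = 3Stress - 2Focus + 5  [with Stress=-2, Focus=5]  = -11
Grade = -Mood - Score + 4  [with Mood=-6, Score=-11]  = 21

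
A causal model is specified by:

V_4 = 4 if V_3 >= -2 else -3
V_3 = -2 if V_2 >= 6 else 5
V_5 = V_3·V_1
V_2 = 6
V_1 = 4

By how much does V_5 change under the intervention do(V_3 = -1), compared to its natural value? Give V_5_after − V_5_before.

do(V_3=-1) replaces the equation V_3 = -2 if V_2 >= 6 else 5 with the constant V_3 = -1.
V_5 = V_3·V_1  [with V_3=-1, V_1=4]  = -4
Without intervention: V_3 = -2 if V_2 >= 6 else 5  [with V_2=6]  = -2; V_5 = V_3·V_1  [with V_3=-2, V_1=4]  = -8.
Change = -4 − (-8) = 4.

4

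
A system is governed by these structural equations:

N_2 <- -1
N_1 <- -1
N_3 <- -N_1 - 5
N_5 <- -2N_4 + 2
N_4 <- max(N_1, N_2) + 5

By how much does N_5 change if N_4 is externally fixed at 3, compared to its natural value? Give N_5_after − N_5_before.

Intervening sets N_4 = 3 and removes its equation (N_4 <- max(N_1, N_2) + 5).
N_5 = -2N_4 + 2  [with N_4=3]  = -4
Without intervention: N_4 = max(N_1, N_2) + 5  [with N_1=-1, N_2=-1]  = 4; N_5 = -2N_4 + 2  [with N_4=4]  = -6.
Change = -4 − (-6) = 2.

2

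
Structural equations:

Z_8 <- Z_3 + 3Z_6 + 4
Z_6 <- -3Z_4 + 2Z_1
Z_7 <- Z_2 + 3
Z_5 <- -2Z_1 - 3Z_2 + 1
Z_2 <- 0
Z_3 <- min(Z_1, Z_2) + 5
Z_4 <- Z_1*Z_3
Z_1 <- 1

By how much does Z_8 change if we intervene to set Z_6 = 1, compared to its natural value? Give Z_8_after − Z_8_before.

Intervening sets Z_6 = 1 and removes its equation (Z_6 <- -3Z_4 + 2Z_1).
Z_3 = min(Z_1, Z_2) + 5  [with Z_1=1, Z_2=0]  = 5
Z_8 = Z_3 + 3Z_6 + 4  [with Z_3=5, Z_6=1]  = 12
Without intervention: Z_3 = min(Z_1, Z_2) + 5  [with Z_1=1, Z_2=0]  = 5; Z_4 = Z_1*Z_3  [with Z_1=1, Z_3=5]  = 5; Z_6 = -3Z_4 + 2Z_1  [with Z_4=5, Z_1=1]  = -13; Z_8 = Z_3 + 3Z_6 + 4  [with Z_3=5, Z_6=-13]  = -30.
Change = 12 − (-30) = 42.

42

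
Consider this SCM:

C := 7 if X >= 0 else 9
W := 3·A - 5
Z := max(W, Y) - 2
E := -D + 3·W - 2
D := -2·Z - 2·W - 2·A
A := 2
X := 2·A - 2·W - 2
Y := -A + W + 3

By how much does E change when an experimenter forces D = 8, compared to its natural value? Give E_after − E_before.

-14

The intervention breaks the incoming arrows to D: D := -2·Z - 2·W - 2·A no longer applies, and D = 8.
W = 3·A - 5  [with A=2]  = 1
E = -D + 3·W - 2  [with D=8, W=1]  = -7
Without intervention: W = 3·A - 5  [with A=2]  = 1; Y = -A + W + 3  [with A=2, W=1]  = 2; Z = max(W, Y) - 2  [with W=1, Y=2]  = 0; D = -2·Z - 2·W - 2·A  [with Z=0, W=1, A=2]  = -6; E = -D + 3·W - 2  [with D=-6, W=1]  = 7.
Change = -7 − 7 = -14.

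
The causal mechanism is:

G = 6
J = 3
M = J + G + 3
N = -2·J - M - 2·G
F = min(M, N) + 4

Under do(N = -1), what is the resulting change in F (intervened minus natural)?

Intervening sets N = -1 and removes its equation (N = -2·J - M - 2·G).
M = J + G + 3  [with J=3, G=6]  = 12
F = min(M, N) + 4  [with M=12, N=-1]  = 3
Without intervention: M = J + G + 3  [with J=3, G=6]  = 12; N = -2·J - M - 2·G  [with J=3, M=12, G=6]  = -30; F = min(M, N) + 4  [with M=12, N=-30]  = -26.
Change = 3 − (-26) = 29.

29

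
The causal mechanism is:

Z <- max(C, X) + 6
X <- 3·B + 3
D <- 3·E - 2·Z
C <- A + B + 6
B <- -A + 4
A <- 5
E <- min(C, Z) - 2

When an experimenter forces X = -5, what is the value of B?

-1

The intervention breaks the incoming arrows to X: X <- 3·B + 3 no longer applies, and X = -5.
Since B is not a descendant of the intervened variable, it is unaffected.
B = -A + 4  [with A=5]  = -1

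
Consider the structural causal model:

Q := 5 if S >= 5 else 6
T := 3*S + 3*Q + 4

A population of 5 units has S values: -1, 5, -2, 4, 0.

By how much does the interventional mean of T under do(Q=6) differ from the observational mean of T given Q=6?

do(Q=6) breaks Q's dependence on S. With Q=6 fixed, T across the units is 19, 37, 16, 34, 22, mean 25.6.
Observing Q=6 restricts to units where Q's equation naturally yields 6: S ∈ {-1, -2, 4, 0}. In that subpopulation T = 19, 16, 34, 22, mean 22.75.
Difference = 25.6 − 22.75 = 2.85.

2.85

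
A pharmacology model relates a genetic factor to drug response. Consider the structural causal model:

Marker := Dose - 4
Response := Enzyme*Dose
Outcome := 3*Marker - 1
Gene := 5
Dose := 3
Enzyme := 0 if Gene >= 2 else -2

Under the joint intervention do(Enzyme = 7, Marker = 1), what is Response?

Setting Enzyme = 7, Marker = 1 by intervention discards those variables' equations.
Response = Enzyme*Dose  [with Enzyme=7, Dose=3]  = 21

21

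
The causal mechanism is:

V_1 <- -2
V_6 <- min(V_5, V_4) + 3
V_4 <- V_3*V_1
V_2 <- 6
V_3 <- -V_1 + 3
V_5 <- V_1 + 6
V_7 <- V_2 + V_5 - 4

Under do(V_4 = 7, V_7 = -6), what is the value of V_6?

The joint intervention fixes V_4 = 7, V_7 = -6, removing each variable's own equation.
V_5 = V_1 + 6  [with V_1=-2]  = 4
V_6 = min(V_5, V_4) + 3  [with V_5=4, V_4=7]  = 7

7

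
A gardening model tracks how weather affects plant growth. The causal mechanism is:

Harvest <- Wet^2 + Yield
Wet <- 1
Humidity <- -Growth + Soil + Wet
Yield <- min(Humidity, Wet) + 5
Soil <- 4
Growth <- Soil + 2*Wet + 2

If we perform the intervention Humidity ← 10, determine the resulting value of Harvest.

7

Under do(Humidity=10), the mechanism Humidity <- -Growth + Soil + Wet is discarded; Humidity is fixed at 10.
Yield = min(Humidity, Wet) + 5  [with Humidity=10, Wet=1]  = 6
Harvest = Wet^2 + Yield  [with Wet=1, Yield=6]  = 7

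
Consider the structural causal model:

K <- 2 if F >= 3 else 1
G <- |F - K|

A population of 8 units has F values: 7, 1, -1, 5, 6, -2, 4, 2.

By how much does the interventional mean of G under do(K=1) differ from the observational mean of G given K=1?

The intervention sets K=1 in all 8 units regardless of F. Recomputing G per unit gives 6, 0, 2, 4, 5, 3, 3, 1; average 3.
E[G|K=1] averages over only the 4 units with K=1 (F = 1, -1, -2, 2): G = 0, 2, 3, 1, mean 1.5.
Difference = 3 − 1.5 = 1.5.

1.5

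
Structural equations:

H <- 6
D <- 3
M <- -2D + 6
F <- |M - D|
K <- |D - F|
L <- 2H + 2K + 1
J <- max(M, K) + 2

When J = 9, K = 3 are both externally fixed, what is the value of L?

19

Setting J = 9, K = 3 by intervention discards those variables' equations.
L = 2H + 2K + 1  [with H=6, K=3]  = 19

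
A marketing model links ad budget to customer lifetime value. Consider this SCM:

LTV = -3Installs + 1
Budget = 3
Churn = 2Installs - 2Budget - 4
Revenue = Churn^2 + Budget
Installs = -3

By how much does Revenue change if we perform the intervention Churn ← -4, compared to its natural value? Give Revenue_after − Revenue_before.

-240

The intervention breaks the incoming arrows to Churn: Churn = 2Installs - 2Budget - 4 no longer applies, and Churn = -4.
Revenue = Churn^2 + Budget  [with Churn=-4, Budget=3]  = 19
Without intervention: Churn = 2Installs - 2Budget - 4  [with Installs=-3, Budget=3]  = -16; Revenue = Churn^2 + Budget  [with Churn=-16, Budget=3]  = 259.
Change = 19 − 259 = -240.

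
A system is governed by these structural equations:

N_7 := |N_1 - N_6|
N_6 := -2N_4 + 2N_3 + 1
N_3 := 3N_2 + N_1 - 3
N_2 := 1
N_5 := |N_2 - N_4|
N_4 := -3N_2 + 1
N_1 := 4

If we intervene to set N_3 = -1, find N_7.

1

The intervention breaks the incoming arrows to N_3: N_3 := 3N_2 + N_1 - 3 no longer applies, and N_3 = -1.
N_4 = -3N_2 + 1  [with N_2=1]  = -2
N_6 = -2N_4 + 2N_3 + 1  [with N_4=-2, N_3=-1]  = 3
N_7 = |N_1 - N_6|  [with N_1=4, N_6=3]  = 1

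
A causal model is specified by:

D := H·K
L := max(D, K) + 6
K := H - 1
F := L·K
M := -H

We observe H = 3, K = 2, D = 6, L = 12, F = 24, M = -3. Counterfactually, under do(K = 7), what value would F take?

189

do(K=7) replaces the equation K := H - 1 with the constant K = 7.
D = H·K  [with H=3, K=7]  = 21
L = max(D, K) + 6  [with D=21, K=7]  = 27
F = L·K  [with L=27, K=7]  = 189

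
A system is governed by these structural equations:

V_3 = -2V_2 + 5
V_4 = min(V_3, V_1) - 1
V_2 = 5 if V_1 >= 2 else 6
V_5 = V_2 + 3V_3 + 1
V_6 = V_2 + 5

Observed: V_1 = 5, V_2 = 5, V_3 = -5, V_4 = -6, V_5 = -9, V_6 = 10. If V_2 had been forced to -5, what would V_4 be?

4

Under do(V_2=-5), the mechanism V_2 = 5 if V_1 >= 2 else 6 is discarded; V_2 is fixed at -5.
V_3 = -2V_2 + 5  [with V_2=-5]  = 15
V_4 = min(V_3, V_1) - 1  [with V_3=15, V_1=5]  = 4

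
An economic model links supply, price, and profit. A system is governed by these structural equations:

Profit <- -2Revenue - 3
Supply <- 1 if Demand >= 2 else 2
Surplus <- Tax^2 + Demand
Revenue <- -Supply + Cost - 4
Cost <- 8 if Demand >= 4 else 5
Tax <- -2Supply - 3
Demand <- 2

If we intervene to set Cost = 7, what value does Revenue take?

2

The intervention breaks the incoming arrows to Cost: Cost <- 8 if Demand >= 4 else 5 no longer applies, and Cost = 7.
Supply = 1 if Demand >= 2 else 2  [with Demand=2]  = 1
Revenue = -Supply + Cost - 4  [with Supply=1, Cost=7]  = 2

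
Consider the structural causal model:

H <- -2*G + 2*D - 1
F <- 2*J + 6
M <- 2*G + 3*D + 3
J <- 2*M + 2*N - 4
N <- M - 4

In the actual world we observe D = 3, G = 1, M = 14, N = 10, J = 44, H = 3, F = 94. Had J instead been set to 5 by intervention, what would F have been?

Under do(J=5), the mechanism J <- 2*M + 2*N - 4 is discarded; J is fixed at 5.
F = 2*J + 6  [with J=5]  = 16

16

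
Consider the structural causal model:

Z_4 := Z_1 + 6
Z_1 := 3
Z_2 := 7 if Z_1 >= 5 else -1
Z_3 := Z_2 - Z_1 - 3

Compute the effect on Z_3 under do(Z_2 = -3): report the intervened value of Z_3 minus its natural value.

The intervention breaks the incoming arrows to Z_2: Z_2 := 7 if Z_1 >= 5 else -1 no longer applies, and Z_2 = -3.
Z_3 = Z_2 - Z_1 - 3  [with Z_2=-3, Z_1=3]  = -9
Without intervention: Z_2 = 7 if Z_1 >= 5 else -1  [with Z_1=3]  = -1; Z_3 = Z_2 - Z_1 - 3  [with Z_2=-1, Z_1=3]  = -7.
Change = -9 − (-7) = -2.

-2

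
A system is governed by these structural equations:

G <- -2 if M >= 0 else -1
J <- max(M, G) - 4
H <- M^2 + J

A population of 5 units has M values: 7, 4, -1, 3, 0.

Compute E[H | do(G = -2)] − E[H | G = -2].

-4.4

do(G=-2) breaks G's dependence on M. With G=-2 fixed, H across the units is 52, 16, -4, 8, -4, mean 13.6.
Conditioning on G=-2 selects the 4 unit(s) with M ∈ {7, 4, 3, 0}. Their H values: 52, 16, 8, -4. Mean = 18.
Difference = 13.6 − 18 = -4.4.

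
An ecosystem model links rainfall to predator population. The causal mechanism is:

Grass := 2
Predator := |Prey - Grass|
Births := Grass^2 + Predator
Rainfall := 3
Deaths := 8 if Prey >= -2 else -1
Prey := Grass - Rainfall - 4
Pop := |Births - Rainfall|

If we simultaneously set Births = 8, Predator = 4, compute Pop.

Setting Births = 8, Predator = 4 by intervention discards those variables' equations.
Pop = |Births - Rainfall|  [with Births=8, Rainfall=3]  = 5

5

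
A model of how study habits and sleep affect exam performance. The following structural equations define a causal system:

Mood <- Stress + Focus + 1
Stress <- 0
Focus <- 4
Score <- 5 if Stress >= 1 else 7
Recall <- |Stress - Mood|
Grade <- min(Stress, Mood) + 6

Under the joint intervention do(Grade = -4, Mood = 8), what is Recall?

Setting Grade = -4, Mood = 8 by intervention discards those variables' equations.
Recall = |Stress - Mood|  [with Stress=0, Mood=8]  = 8

8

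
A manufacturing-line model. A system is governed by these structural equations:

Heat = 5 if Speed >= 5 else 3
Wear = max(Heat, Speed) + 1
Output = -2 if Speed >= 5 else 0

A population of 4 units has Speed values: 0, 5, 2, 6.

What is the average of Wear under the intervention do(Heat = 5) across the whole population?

6.25

Under do(Heat=5), Heat's equation is replaced by Heat=5 for every unit. Per-unit Wear: 6, 6, 6, 7. Mean = 6.25.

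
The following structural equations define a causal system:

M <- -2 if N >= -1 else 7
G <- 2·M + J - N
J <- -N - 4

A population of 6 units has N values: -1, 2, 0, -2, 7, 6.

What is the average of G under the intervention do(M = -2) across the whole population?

The intervention sets M=-2 in all 6 units regardless of N. Recomputing G per unit gives -6, -12, -8, -4, -22, -20; average -12.

-12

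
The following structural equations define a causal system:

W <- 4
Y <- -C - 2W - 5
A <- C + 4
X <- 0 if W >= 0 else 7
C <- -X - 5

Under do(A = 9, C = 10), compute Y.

Under do(A = 9, C = 10), each intervened variable's structural equation is replaced by its fixed value.
Y = -C - 2W - 5  [with C=10, W=4]  = -23

-23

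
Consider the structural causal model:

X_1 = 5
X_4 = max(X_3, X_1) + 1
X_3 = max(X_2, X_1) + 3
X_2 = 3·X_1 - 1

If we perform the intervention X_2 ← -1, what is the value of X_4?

9

Under do(X_2=-1), the mechanism X_2 = 3·X_1 - 1 is discarded; X_2 is fixed at -1.
X_3 = max(X_2, X_1) + 3  [with X_2=-1, X_1=5]  = 8
X_4 = max(X_3, X_1) + 1  [with X_3=8, X_1=5]  = 9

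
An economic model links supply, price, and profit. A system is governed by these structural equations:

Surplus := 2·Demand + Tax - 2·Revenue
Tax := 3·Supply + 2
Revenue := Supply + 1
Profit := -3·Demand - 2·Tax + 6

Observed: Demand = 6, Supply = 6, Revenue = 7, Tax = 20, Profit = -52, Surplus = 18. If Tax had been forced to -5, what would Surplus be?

Under do(Tax=-5), the mechanism Tax := 3·Supply + 2 is discarded; Tax is fixed at -5.
Revenue = Supply + 1  [with Supply=6]  = 7
Surplus = 2·Demand + Tax - 2·Revenue  [with Demand=6, Tax=-5, Revenue=7]  = -7

-7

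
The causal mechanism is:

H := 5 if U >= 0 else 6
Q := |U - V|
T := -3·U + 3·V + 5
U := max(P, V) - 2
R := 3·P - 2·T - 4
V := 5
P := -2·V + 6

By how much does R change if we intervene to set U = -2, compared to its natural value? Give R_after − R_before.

The intervention breaks the incoming arrows to U: U := max(P, V) - 2 no longer applies, and U = -2.
P = -2·V + 6  [with V=5]  = -4
T = -3·U + 3·V + 5  [with U=-2, V=5]  = 26
R = 3·P - 2·T - 4  [with P=-4, T=26]  = -68
Without intervention: P = -2·V + 6  [with V=5]  = -4; U = max(P, V) - 2  [with P=-4, V=5]  = 3; T = -3·U + 3·V + 5  [with U=3, V=5]  = 11; R = 3·P - 2·T - 4  [with P=-4, T=11]  = -38.
Change = -68 − (-38) = -30.

-30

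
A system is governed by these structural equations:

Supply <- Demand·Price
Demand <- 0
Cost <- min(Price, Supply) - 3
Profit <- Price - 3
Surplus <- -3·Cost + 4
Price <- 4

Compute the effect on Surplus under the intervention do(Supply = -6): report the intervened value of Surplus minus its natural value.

The intervention breaks the incoming arrows to Supply: Supply <- Demand·Price no longer applies, and Supply = -6.
Cost = min(Price, Supply) - 3  [with Price=4, Supply=-6]  = -9
Surplus = -3·Cost + 4  [with Cost=-9]  = 31
Without intervention: Supply = Demand·Price  [with Demand=0, Price=4]  = 0; Cost = min(Price, Supply) - 3  [with Price=4, Supply=0]  = -3; Surplus = -3·Cost + 4  [with Cost=-3]  = 13.
Change = 31 − 13 = 18.

18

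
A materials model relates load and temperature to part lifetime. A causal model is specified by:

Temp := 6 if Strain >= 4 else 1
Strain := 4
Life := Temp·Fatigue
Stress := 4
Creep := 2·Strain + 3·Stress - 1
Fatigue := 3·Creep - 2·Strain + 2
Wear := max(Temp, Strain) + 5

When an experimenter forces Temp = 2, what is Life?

102

The intervention breaks the incoming arrows to Temp: Temp := 6 if Strain >= 4 else 1 no longer applies, and Temp = 2.
Creep = 2·Strain + 3·Stress - 1  [with Strain=4, Stress=4]  = 19
Fatigue = 3·Creep - 2·Strain + 2  [with Creep=19, Strain=4]  = 51
Life = Temp·Fatigue  [with Temp=2, Fatigue=51]  = 102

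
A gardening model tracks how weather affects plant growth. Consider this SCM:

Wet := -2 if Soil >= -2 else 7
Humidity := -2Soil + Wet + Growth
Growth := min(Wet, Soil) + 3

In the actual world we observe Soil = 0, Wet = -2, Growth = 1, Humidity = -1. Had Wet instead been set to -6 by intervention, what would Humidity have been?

-9

Under do(Wet=-6), the mechanism Wet := -2 if Soil >= -2 else 7 is discarded; Wet is fixed at -6.
Growth = min(Wet, Soil) + 3  [with Wet=-6, Soil=0]  = -3
Humidity = -2Soil + Wet + Growth  [with Soil=0, Wet=-6, Growth=-3]  = -9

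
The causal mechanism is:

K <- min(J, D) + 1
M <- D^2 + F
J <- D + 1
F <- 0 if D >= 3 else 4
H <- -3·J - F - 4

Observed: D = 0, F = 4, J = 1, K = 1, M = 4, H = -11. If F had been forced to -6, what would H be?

-1

Under do(F=-6), the mechanism F <- 0 if D >= 3 else 4 is discarded; F is fixed at -6.
J = D + 1  [with D=0]  = 1
H = -3·J - F - 4  [with J=1, F=-6]  = -1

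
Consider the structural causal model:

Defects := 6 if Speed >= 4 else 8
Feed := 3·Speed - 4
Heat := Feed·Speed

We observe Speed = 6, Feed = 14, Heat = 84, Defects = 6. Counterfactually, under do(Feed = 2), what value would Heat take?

The intervention breaks the incoming arrows to Feed: Feed := 3·Speed - 4 no longer applies, and Feed = 2.
Heat = Feed·Speed  [with Feed=2, Speed=6]  = 12

12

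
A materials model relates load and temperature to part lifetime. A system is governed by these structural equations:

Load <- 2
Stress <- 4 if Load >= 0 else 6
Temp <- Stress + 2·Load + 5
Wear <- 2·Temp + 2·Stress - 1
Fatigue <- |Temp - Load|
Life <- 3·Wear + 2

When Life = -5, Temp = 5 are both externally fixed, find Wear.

17

Under do(Life = -5, Temp = 5), each intervened variable's structural equation is replaced by its fixed value.
Stress = 4 if Load >= 0 else 6  [with Load=2]  = 4
Wear = 2·Temp + 2·Stress - 1  [with Temp=5, Stress=4]  = 17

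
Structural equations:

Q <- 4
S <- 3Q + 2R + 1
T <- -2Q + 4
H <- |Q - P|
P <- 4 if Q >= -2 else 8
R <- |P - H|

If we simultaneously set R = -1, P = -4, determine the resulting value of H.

Setting R = -1, P = -4 by intervention discards those variables' equations.
H = |Q - P|  [with Q=4, P=-4]  = 8

8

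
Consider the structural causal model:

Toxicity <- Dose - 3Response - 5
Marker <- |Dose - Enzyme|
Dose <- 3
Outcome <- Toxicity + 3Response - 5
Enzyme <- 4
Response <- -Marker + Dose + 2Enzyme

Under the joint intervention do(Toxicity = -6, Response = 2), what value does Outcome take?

Setting Toxicity = -6, Response = 2 by intervention discards those variables' equations.
Outcome = Toxicity + 3Response - 5  [with Toxicity=-6, Response=2]  = -5

-5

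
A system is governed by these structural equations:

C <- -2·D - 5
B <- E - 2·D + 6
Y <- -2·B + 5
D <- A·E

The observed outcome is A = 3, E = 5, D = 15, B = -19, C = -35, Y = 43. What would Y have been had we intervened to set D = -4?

-33

The intervention breaks the incoming arrows to D: D <- A·E no longer applies, and D = -4.
B = E - 2·D + 6  [with E=5, D=-4]  = 19
Y = -2·B + 5  [with B=19]  = -33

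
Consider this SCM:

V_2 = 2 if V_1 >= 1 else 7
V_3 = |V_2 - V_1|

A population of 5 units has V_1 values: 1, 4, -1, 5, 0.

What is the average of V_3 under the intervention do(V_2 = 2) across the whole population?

do(V_2=2) breaks V_2's dependence on V_1. With V_2=2 fixed, V_3 across the units is 1, 2, 3, 3, 2, mean 2.2.

2.2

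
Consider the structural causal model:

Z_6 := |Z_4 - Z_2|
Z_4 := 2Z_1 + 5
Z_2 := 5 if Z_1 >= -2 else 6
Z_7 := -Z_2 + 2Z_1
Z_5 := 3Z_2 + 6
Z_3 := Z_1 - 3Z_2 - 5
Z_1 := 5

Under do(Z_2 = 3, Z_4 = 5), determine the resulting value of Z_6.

The joint intervention fixes Z_2 = 3, Z_4 = 5, removing each variable's own equation.
Z_6 = |Z_4 - Z_2|  [with Z_4=5, Z_2=3]  = 2

2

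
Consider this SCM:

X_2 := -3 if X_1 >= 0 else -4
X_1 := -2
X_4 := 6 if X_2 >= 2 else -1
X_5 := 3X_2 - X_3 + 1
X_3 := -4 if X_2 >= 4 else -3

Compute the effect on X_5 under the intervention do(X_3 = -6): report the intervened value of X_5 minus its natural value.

3

do(X_3=-6) replaces the equation X_3 := -4 if X_2 >= 4 else -3 with the constant X_3 = -6.
X_2 = -3 if X_1 >= 0 else -4  [with X_1=-2]  = -4
X_5 = 3X_2 - X_3 + 1  [with X_2=-4, X_3=-6]  = -5
Without intervention: X_2 = -3 if X_1 >= 0 else -4  [with X_1=-2]  = -4; X_3 = -4 if X_2 >= 4 else -3  [with X_2=-4]  = -3; X_5 = 3X_2 - X_3 + 1  [with X_2=-4, X_3=-3]  = -8.
Change = -5 − (-8) = 3.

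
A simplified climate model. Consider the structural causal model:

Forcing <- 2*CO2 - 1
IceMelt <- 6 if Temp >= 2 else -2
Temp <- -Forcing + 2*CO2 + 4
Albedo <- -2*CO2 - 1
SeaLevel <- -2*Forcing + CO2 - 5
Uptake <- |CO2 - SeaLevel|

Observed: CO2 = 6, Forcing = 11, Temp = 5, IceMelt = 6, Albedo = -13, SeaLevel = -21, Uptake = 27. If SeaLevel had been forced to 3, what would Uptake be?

Intervening sets SeaLevel = 3 and removes its equation (SeaLevel <- -2*Forcing + CO2 - 5).
Uptake = |CO2 - SeaLevel|  [with CO2=6, SeaLevel=3]  = 3

3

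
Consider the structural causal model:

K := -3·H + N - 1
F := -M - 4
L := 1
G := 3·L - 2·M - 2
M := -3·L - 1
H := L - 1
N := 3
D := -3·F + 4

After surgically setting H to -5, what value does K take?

17

Intervening sets H = -5 and removes its equation (H := L - 1).
K = -3·H + N - 1  [with H=-5, N=3]  = 17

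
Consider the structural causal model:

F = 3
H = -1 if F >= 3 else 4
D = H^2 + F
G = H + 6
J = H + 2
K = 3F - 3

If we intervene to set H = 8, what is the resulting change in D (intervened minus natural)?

63

The intervention breaks the incoming arrows to H: H = -1 if F >= 3 else 4 no longer applies, and H = 8.
D = H^2 + F  [with H=8, F=3]  = 67
Without intervention: H = -1 if F >= 3 else 4  [with F=3]  = -1; D = H^2 + F  [with H=-1, F=3]  = 4.
Change = 67 − 4 = 63.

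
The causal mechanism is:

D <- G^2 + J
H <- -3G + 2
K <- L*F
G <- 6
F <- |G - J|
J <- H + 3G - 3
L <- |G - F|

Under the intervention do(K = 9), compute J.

Intervening sets K = 9 and removes its equation (K <- L*F).
J is not downstream of the intervention, so its value is determined by the original equations.
H = -3G + 2  [with G=6]  = -16
J = H + 3G - 3  [with H=-16, G=6]  = -1

-1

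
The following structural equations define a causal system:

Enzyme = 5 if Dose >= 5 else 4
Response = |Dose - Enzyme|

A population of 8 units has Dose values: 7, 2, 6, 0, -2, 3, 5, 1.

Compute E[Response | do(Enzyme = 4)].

The intervention sets Enzyme=4 in all 8 units regardless of Dose. Recomputing Response per unit gives 3, 2, 2, 4, 6, 1, 1, 3; average 2.75.

2.75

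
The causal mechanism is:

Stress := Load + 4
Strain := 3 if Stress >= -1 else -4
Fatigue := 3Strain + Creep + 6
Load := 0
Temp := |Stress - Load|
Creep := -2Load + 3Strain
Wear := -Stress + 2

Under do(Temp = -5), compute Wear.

-2

Under do(Temp=-5), the mechanism Temp := |Stress - Load| is discarded; Temp is fixed at -5.
Since Wear is not a descendant of the intervened variable, it is unaffected.
Stress = Load + 4  [with Load=0]  = 4
Wear = -Stress + 2  [with Stress=4]  = -2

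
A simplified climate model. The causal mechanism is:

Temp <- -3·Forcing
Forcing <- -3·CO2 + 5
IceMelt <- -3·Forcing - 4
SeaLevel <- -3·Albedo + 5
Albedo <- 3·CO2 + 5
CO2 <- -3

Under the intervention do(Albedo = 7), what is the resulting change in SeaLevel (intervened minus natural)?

-33

The intervention breaks the incoming arrows to Albedo: Albedo <- 3·CO2 + 5 no longer applies, and Albedo = 7.
SeaLevel = -3·Albedo + 5  [with Albedo=7]  = -16
Without intervention: Albedo = 3·CO2 + 5  [with CO2=-3]  = -4; SeaLevel = -3·Albedo + 5  [with Albedo=-4]  = 17.
Change = -16 − 17 = -33.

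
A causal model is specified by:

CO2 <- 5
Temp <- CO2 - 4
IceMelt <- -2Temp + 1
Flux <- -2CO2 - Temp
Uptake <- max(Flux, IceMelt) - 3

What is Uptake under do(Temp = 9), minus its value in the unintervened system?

do(Temp=9) replaces the equation Temp <- CO2 - 4 with the constant Temp = 9.
IceMelt = -2Temp + 1  [with Temp=9]  = -17
Flux = -2CO2 - Temp  [with CO2=5, Temp=9]  = -19
Uptake = max(Flux, IceMelt) - 3  [with Flux=-19, IceMelt=-17]  = -20
Without intervention: Temp = CO2 - 4  [with CO2=5]  = 1; IceMelt = -2Temp + 1  [with Temp=1]  = -1; Flux = -2CO2 - Temp  [with CO2=5, Temp=1]  = -11; Uptake = max(Flux, IceMelt) - 3  [with Flux=-11, IceMelt=-1]  = -4.
Change = -20 − (-4) = -16.

-16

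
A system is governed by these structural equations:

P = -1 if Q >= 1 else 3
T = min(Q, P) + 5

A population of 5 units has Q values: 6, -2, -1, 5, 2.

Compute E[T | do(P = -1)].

3.8

Every unit gets P=-1 under the intervention. T values become 4, 3, 4, 4, 4; E[T|do(P=-1)] = 3.8.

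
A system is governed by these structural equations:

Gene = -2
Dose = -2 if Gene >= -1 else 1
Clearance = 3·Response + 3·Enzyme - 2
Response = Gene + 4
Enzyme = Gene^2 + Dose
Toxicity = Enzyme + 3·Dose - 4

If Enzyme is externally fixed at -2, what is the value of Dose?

Under do(Enzyme=-2), the mechanism Enzyme = Gene^2 + Dose is discarded; Enzyme is fixed at -2.
Since Dose is not a descendant of the intervened variable, it is unaffected.
Dose = -2 if Gene >= -1 else 1  [with Gene=-2]  = 1

1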